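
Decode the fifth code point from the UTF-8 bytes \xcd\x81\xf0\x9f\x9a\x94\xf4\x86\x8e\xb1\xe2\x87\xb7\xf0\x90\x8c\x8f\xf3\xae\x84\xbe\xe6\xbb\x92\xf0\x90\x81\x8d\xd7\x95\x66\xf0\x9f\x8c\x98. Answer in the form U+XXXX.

U+1030F

Offset 0: leading byte 0xCD = 11001101 → 2-byte char #1 = CD 81.
Offset 2: leading byte 0xF0 = 11110000 → 4-byte char #2 = F0 9F 9A 94.
Offset 6: leading byte 0xF4 = 11110100 → 4-byte char #3 = F4 86 8E B1.
Offset 10: leading byte 0xE2 = 11100010 → 3-byte char #4 = E2 87 B7.
Offset 13: leading byte 0xF0 = 11110000 → 4-byte char #5 = F0 90 8C 8F.
Leading byte 0xF0 = 11110000 matches 11110xxx → 4-byte sequence.
Byte 1: 0xF0 = 11110000, payload 000 (3 bits).
Byte 2: 0x90 = 10010000 (10xxxxxx ✓), payload 010000.
Byte 3: 0x8C = 10001100 (10xxxxxx ✓), payload 001100.
Byte 4: 0x8F = 10001111 (10xxxxxx ✓), payload 001111.
Concatenate: 000010000001100001111 = 0x1030F (21 bits → U+1030F).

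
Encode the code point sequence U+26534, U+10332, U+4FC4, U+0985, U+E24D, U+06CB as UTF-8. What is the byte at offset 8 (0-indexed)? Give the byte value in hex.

U+26534 → 4-byte form F0 A6 94 B4 at offsets 0–3.
U+10332 → 4-byte form F0 90 8C B2 at offsets 4–7.
U+4FC4 → 3-byte form E4 BF 84 at offsets 8–10.
Offset 8 falls in char 3's range; it's byte 1 of E4 BF 84 = 0xE4.

0xE4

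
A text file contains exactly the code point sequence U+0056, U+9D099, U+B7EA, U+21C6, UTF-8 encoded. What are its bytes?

U+0056: 1-byte form → 56.
U+9D099: 4-byte form → F2 9D 82 99.
U+B7EA: 3-byte form → EB 9F AA.
U+21C6: 3-byte form → E2 87 86.
Concatenated (11 bytes): 56 F2 9D 82 99 EB 9F AA E2 87 86.

56 F2 9D 82 99 EB 9F AA E2 87 86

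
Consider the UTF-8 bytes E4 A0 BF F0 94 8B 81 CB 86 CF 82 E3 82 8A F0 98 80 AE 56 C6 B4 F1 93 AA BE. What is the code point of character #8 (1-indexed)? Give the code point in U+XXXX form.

U+01B4

Offset 0: leading byte 0xE4 = 11100100 → 3-byte char #1 = E4 A0 BF.
Offset 3: leading byte 0xF0 = 11110000 → 4-byte char #2 = F0 94 8B 81.
Offset 7: leading byte 0xCB = 11001011 → 2-byte char #3 = CB 86.
Offset 9: leading byte 0xCF = 11001111 → 2-byte char #4 = CF 82.
Offset 11: leading byte 0xE3 = 11100011 → 3-byte char #5 = E3 82 8A.
Offset 14: leading byte 0xF0 = 11110000 → 4-byte char #6 = F0 98 80 AE.
Offset 18: leading byte 0x56 = 01010110 → 1-byte char #7 = 56.
Offset 19: leading byte 0xC6 = 11000110 → 2-byte char #8 = C6 B4.
Leading byte 0xC6 = 11000110 matches 110xxxxx → 2-byte sequence.
Byte 1: 0xC6 = 11000110, payload 00110 (5 bits).
Byte 2: 0xB4 = 10110100 (10xxxxxx ✓), payload 110100.
Concatenate: 00110110100 = 0x1B4 (11 bits → U+01B4).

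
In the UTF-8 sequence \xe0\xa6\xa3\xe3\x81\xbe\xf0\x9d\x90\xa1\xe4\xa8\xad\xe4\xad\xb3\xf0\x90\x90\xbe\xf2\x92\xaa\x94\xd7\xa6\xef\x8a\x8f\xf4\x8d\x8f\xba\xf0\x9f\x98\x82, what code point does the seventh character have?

U+92A94

Offset 0: leading byte 0xE0 = 11100000 → 3-byte char #1 = E0 A6 A3.
Offset 3: leading byte 0xE3 = 11100011 → 3-byte char #2 = E3 81 BE.
Offset 6: leading byte 0xF0 = 11110000 → 4-byte char #3 = F0 9D 90 A1.
Offset 10: leading byte 0xE4 = 11100100 → 3-byte char #4 = E4 A8 AD.
Offset 13: leading byte 0xE4 = 11100100 → 3-byte char #5 = E4 AD B3.
Offset 16: leading byte 0xF0 = 11110000 → 4-byte char #6 = F0 90 90 BE.
Offset 20: leading byte 0xF2 = 11110010 → 4-byte char #7 = F2 92 AA 94.
Leading byte 0xF2 = 11110010 matches 11110xxx → 4-byte sequence.
Byte 1: 0xF2 = 11110010, payload 010 (3 bits).
Byte 2: 0x92 = 10010010 (10xxxxxx ✓), payload 010010.
Byte 3: 0xAA = 10101010 (10xxxxxx ✓), payload 101010.
Byte 4: 0x94 = 10010100 (10xxxxxx ✓), payload 010100.
Concatenate: 010010010101010010100 = 0x92A94 (21 bits → U+92A94).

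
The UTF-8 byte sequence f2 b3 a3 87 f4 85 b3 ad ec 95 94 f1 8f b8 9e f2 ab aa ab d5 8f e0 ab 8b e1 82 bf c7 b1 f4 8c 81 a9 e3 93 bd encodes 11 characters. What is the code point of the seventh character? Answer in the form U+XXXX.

U+0ACB

Offset 0: leading byte 0xF2 = 11110010 → 4-byte char #1 = F2 B3 A3 87.
Offset 4: leading byte 0xF4 = 11110100 → 4-byte char #2 = F4 85 B3 AD.
Offset 8: leading byte 0xEC = 11101100 → 3-byte char #3 = EC 95 94.
Offset 11: leading byte 0xF1 = 11110001 → 4-byte char #4 = F1 8F B8 9E.
Offset 15: leading byte 0xF2 = 11110010 → 4-byte char #5 = F2 AB AA AB.
Offset 19: leading byte 0xD5 = 11010101 → 2-byte char #6 = D5 8F.
Offset 21: leading byte 0xE0 = 11100000 → 3-byte char #7 = E0 AB 8B.
Leading byte 0xE0 = 11100000 matches 1110xxxx → 3-byte sequence.
Byte 1: 0xE0 = 11100000, payload 0000 (4 bits).
Byte 2: 0xAB = 10101011 (10xxxxxx ✓), payload 101011.
Byte 3: 0x8B = 10001011 (10xxxxxx ✓), payload 001011.
Concatenate: 0000101011001011 = 0xACB (16 bits → U+0ACB).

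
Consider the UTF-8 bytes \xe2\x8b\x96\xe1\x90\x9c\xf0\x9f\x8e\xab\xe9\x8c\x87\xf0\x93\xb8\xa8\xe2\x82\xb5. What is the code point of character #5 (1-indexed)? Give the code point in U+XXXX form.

U+13E28

Offset 0: leading byte 0xE2 = 11100010 → 3-byte char #1 = E2 8B 96.
Offset 3: leading byte 0xE1 = 11100001 → 3-byte char #2 = E1 90 9C.
Offset 6: leading byte 0xF0 = 11110000 → 4-byte char #3 = F0 9F 8E AB.
Offset 10: leading byte 0xE9 = 11101001 → 3-byte char #4 = E9 8C 87.
Offset 13: leading byte 0xF0 = 11110000 → 4-byte char #5 = F0 93 B8 A8.
Leading byte 0xF0 = 11110000 matches 11110xxx → 4-byte sequence.
Byte 1: 0xF0 = 11110000, payload 000 (3 bits).
Byte 2: 0x93 = 10010011 (10xxxxxx ✓), payload 010011.
Byte 3: 0xB8 = 10111000 (10xxxxxx ✓), payload 111000.
Byte 4: 0xA8 = 10101000 (10xxxxxx ✓), payload 101000.
Concatenate: 000010011111000101000 = 0x13E28 (21 bits → U+13E28).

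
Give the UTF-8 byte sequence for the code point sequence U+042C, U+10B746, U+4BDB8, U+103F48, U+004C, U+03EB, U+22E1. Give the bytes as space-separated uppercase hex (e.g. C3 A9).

D0 AC F4 8B 9D 86 F1 8B B6 B8 F4 83 BD 88 4C CF AB E2 8B A1

U+042C: 2-byte form → D0 AC.
U+10B746: 4-byte form → F4 8B 9D 86.
U+4BDB8: 4-byte form → F1 8B B6 B8.
U+103F48: 4-byte form → F4 83 BD 88.
U+004C: 1-byte form → 4C.
U+03EB: 2-byte form → CF AB.
U+22E1: 3-byte form → E2 8B A1.
Concatenated (20 bytes): D0 AC F4 8B 9D 86 F1 8B B6 B8 F4 83 BD 88 4C CF AB E2 8B A1.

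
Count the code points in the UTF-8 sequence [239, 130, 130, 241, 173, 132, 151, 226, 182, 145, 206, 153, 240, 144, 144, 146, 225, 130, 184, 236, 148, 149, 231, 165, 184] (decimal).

8

Byte at offset 0: 0xEF = 11101111 → 3-byte char (#1). Advance 3.
Byte at offset 3: 0xF1 = 11110001 → 4-byte char (#2). Advance 4.
Byte at offset 7: 0xE2 = 11100010 → 3-byte char (#3). Advance 3.
Byte at offset 10: 0xCE = 11001110 → 2-byte char (#4). Advance 2.
Byte at offset 12: 0xF0 = 11110000 → 4-byte char (#5). Advance 4.
Byte at offset 16: 0xE1 = 11100001 → 3-byte char (#6). Advance 3.
Byte at offset 19: 0xEC = 11101100 → 3-byte char (#7). Advance 3.
Byte at offset 22: 0xE7 = 11100111 → 3-byte char (#8). Advance 3.
Reached end at offset 25 after 8 code points.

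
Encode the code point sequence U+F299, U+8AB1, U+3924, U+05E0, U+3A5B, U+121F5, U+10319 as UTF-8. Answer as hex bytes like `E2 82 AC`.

U+F299: 3-byte form → EF 8A 99.
U+8AB1: 3-byte form → E8 AA B1.
U+3924: 3-byte form → E3 A4 A4.
U+05E0: 2-byte form → D7 A0.
U+3A5B: 3-byte form → E3 A9 9B.
U+121F5: 4-byte form → F0 92 87 B5.
U+10319: 4-byte form → F0 90 8C 99.
Concatenated (22 bytes): EF 8A 99 E8 AA B1 E3 A4 A4 D7 A0 E3 A9 9B F0 92 87 B5 F0 90 8C 99.

EF 8A 99 E8 AA B1 E3 A4 A4 D7 A0 E3 A9 9B F0 92 87 B5 F0 90 8C 99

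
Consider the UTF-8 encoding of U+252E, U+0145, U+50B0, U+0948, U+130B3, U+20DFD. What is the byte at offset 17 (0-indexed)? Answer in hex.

U+252E → 3-byte form E2 94 AE at offsets 0–2.
U+0145 → 2-byte form C5 85 at offsets 3–4.
U+50B0 → 3-byte form E5 82 B0 at offsets 5–7.
U+0948 → 3-byte form E0 A5 88 at offsets 8–10.
U+130B3 → 4-byte form F0 93 82 B3 at offsets 11–14.
U+20DFD → 4-byte form F0 A0 B7 BD at offsets 15–18.
Offset 17 falls in char 6's range; it's byte 3 of F0 A0 B7 BD = 0xB7.

0xB7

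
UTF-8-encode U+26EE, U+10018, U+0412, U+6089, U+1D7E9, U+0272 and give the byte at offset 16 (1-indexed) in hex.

0xA9

1-indexed offset 16 is 0-indexed offset 15.
U+26EE → 3-byte form E2 9B AE at offsets 0–2.
U+10018 → 4-byte form F0 90 80 98 at offsets 3–6.
U+0412 → 2-byte form D0 92 at offsets 7–8.
U+6089 → 3-byte form E6 82 89 at offsets 9–11.
U+1D7E9 → 4-byte form F0 9D 9F A9 at offsets 12–15.
Offset 15 falls in char 5's range; it's byte 4 of F0 9D 9F A9 = 0xA9.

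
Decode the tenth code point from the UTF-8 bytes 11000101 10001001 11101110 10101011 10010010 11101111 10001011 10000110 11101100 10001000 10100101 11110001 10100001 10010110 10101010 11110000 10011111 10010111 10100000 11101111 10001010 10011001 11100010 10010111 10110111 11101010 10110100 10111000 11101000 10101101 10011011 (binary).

U+8B5B

Offset 0: leading byte 0xC5 = 11000101 → 2-byte char #1 = C5 89.
Offset 2: leading byte 0xEE = 11101110 → 3-byte char #2 = EE AB 92.
Offset 5: leading byte 0xEF = 11101111 → 3-byte char #3 = EF 8B 86.
Offset 8: leading byte 0xEC = 11101100 → 3-byte char #4 = EC 88 A5.
Offset 11: leading byte 0xF1 = 11110001 → 4-byte char #5 = F1 A1 96 AA.
Offset 15: leading byte 0xF0 = 11110000 → 4-byte char #6 = F0 9F 97 A0.
Offset 19: leading byte 0xEF = 11101111 → 3-byte char #7 = EF 8A 99.
Offset 22: leading byte 0xE2 = 11100010 → 3-byte char #8 = E2 97 B7.
Offset 25: leading byte 0xEA = 11101010 → 3-byte char #9 = EA B4 B8.
Offset 28: leading byte 0xE8 = 11101000 → 3-byte char #10 = E8 AD 9B.
Leading byte 0xE8 = 11101000 matches 1110xxxx → 3-byte sequence.
Byte 1: 0xE8 = 11101000, payload 1000 (4 bits).
Byte 2: 0xAD = 10101101 (10xxxxxx ✓), payload 101101.
Byte 3: 0x9B = 10011011 (10xxxxxx ✓), payload 011011.
Concatenate: 1000101101011011 = 0x8B5B (16 bits → U+8B5B).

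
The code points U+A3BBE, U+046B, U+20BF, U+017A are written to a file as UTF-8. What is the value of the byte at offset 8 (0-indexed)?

0xBF

U+A3BBE → 4-byte form F2 A3 AE BE at offsets 0–3.
U+046B → 2-byte form D1 AB at offsets 4–5.
U+20BF → 3-byte form E2 82 BF at offsets 6–8.
Offset 8 falls in char 3's range; it's byte 3 of E2 82 BF = 0xBF.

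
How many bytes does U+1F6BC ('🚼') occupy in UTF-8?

U+1F6BC = 0x1F6BC. UTF-8 uses 1 byte below 0x80, 2 below 0x800, 3 below 0x10000, 4 up to 0x10FFFF. 0x1F6BC is in U+10000–U+10FFFF → 4 bytes.

4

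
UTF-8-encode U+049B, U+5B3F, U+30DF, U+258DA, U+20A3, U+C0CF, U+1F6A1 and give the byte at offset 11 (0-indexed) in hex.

0x9A

U+049B → 2-byte form D2 9B at offsets 0–1.
U+5B3F → 3-byte form E5 AC BF at offsets 2–4.
U+30DF → 3-byte form E3 83 9F at offsets 5–7.
U+258DA → 4-byte form F0 A5 A3 9A at offsets 8–11.
Offset 11 falls in char 4's range; it's byte 4 of F0 A5 A3 9A = 0x9A.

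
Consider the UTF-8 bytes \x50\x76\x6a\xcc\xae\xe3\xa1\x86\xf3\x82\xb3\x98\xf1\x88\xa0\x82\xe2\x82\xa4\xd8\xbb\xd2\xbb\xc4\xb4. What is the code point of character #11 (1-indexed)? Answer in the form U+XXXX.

U+0134

Offset 0: leading byte 0x50 = 01010000 → 1-byte char #1 = 50.
Offset 1: leading byte 0x76 = 01110110 → 1-byte char #2 = 76.
Offset 2: leading byte 0x6A = 01101010 → 1-byte char #3 = 6A.
Offset 3: leading byte 0xCC = 11001100 → 2-byte char #4 = CC AE.
Offset 5: leading byte 0xE3 = 11100011 → 3-byte char #5 = E3 A1 86.
Offset 8: leading byte 0xF3 = 11110011 → 4-byte char #6 = F3 82 B3 98.
Offset 12: leading byte 0xF1 = 11110001 → 4-byte char #7 = F1 88 A0 82.
Offset 16: leading byte 0xE2 = 11100010 → 3-byte char #8 = E2 82 A4.
Offset 19: leading byte 0xD8 = 11011000 → 2-byte char #9 = D8 BB.
Offset 21: leading byte 0xD2 = 11010010 → 2-byte char #10 = D2 BB.
Offset 23: leading byte 0xC4 = 11000100 → 2-byte char #11 = C4 B4.
Leading byte 0xC4 = 11000100 matches 110xxxxx → 2-byte sequence.
Byte 1: 0xC4 = 11000100, payload 00100 (5 bits).
Byte 2: 0xB4 = 10110100 (10xxxxxx ✓), payload 110100.
Concatenate: 00100110100 = 0x134 (11 bits → U+0134).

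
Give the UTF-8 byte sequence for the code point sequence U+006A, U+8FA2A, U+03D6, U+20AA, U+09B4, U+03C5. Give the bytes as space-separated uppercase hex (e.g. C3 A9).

U+006A: 1-byte form → 6A.
U+8FA2A: 4-byte form → F2 8F A8 AA.
U+03D6: 2-byte form → CF 96.
U+20AA: 3-byte form → E2 82 AA.
U+09B4: 3-byte form → E0 A6 B4.
U+03C5: 2-byte form → CF 85.
Concatenated (15 bytes): 6A F2 8F A8 AA CF 96 E2 82 AA E0 A6 B4 CF 85.

6A F2 8F A8 AA CF 96 E2 82 AA E0 A6 B4 CF 85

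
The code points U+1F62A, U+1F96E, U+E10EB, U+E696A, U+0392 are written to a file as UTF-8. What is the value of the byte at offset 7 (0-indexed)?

U+1F62A → 4-byte form F0 9F 98 AA at offsets 0–3.
U+1F96E → 4-byte form F0 9F A5 AE at offsets 4–7.
Offset 7 falls in char 2's range; it's byte 4 of F0 9F A5 AE = 0xAE.

0xAE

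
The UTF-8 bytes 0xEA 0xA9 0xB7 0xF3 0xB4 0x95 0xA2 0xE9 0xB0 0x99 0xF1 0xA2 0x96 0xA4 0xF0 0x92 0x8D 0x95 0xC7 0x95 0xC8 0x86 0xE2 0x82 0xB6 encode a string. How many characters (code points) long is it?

Byte at offset 0: 0xEA = 11101010 → 3-byte char (#1). Advance 3.
Byte at offset 3: 0xF3 = 11110011 → 4-byte char (#2). Advance 4.
Byte at offset 7: 0xE9 = 11101001 → 3-byte char (#3). Advance 3.
Byte at offset 10: 0xF1 = 11110001 → 4-byte char (#4). Advance 4.
Byte at offset 14: 0xF0 = 11110000 → 4-byte char (#5). Advance 4.
Byte at offset 18: 0xC7 = 11000111 → 2-byte char (#6). Advance 2.
Byte at offset 20: 0xC8 = 11001000 → 2-byte char (#7). Advance 2.
Byte at offset 22: 0xE2 = 11100010 → 3-byte char (#8). Advance 3.
Reached end at offset 25 after 8 code points.

8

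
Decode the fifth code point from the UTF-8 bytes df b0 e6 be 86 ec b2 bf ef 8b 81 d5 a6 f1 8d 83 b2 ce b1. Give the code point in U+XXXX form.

Offset 0: leading byte 0xDF = 11011111 → 2-byte char #1 = DF B0.
Offset 2: leading byte 0xE6 = 11100110 → 3-byte char #2 = E6 BE 86.
Offset 5: leading byte 0xEC = 11101100 → 3-byte char #3 = EC B2 BF.
Offset 8: leading byte 0xEF = 11101111 → 3-byte char #4 = EF 8B 81.
Offset 11: leading byte 0xD5 = 11010101 → 2-byte char #5 = D5 A6.
Leading byte 0xD5 = 11010101 matches 110xxxxx → 2-byte sequence.
Byte 1: 0xD5 = 11010101, payload 10101 (5 bits).
Byte 2: 0xA6 = 10100110 (10xxxxxx ✓), payload 100110.
Concatenate: 10101100110 = 0x566 (11 bits → U+0566).

U+0566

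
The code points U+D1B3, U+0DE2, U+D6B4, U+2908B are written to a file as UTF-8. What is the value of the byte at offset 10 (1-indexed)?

1-indexed offset 10 is 0-indexed offset 9.
U+D1B3 → 3-byte form ED 86 B3 at offsets 0–2.
U+0DE2 → 3-byte form E0 B7 A2 at offsets 3–5.
U+D6B4 → 3-byte form ED 9A B4 at offsets 6–8.
U+2908B → 4-byte form F0 A9 82 8B at offsets 9–12.
Offset 9 falls in char 4's range; it's byte 1 of F0 A9 82 8B = 0xF0.

0xF0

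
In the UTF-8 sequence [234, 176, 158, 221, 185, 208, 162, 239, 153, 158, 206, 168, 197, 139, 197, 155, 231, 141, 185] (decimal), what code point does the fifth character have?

Offset 0: leading byte 0xEA = 11101010 → 3-byte char #1 = EA B0 9E.
Offset 3: leading byte 0xDD = 11011101 → 2-byte char #2 = DD B9.
Offset 5: leading byte 0xD0 = 11010000 → 2-byte char #3 = D0 A2.
Offset 7: leading byte 0xEF = 11101111 → 3-byte char #4 = EF 99 9E.
Offset 10: leading byte 0xCE = 11001110 → 2-byte char #5 = CE A8.
Leading byte 0xCE = 11001110 matches 110xxxxx → 2-byte sequence.
Byte 1: 0xCE = 11001110, payload 01110 (5 bits).
Byte 2: 0xA8 = 10101000 (10xxxxxx ✓), payload 101000.
Concatenate: 01110101000 = 0x3A8 (11 bits → U+03A8).

U+03A8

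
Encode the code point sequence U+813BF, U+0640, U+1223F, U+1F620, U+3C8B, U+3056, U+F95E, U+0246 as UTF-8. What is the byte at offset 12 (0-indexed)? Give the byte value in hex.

U+813BF → 4-byte form F2 81 8E BF at offsets 0–3.
U+0640 → 2-byte form D9 80 at offsets 4–5.
U+1223F → 4-byte form F0 92 88 BF at offsets 6–9.
U+1F620 → 4-byte form F0 9F 98 A0 at offsets 10–13.
Offset 12 falls in char 4's range; it's byte 3 of F0 9F 98 A0 = 0x98.

0x98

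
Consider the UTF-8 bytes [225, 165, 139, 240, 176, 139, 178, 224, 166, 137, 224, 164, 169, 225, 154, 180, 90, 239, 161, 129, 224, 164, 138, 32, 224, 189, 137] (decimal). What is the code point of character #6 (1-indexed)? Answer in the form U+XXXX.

U+005A

Offset 0: leading byte 0xE1 = 11100001 → 3-byte char #1 = E1 A5 8B.
Offset 3: leading byte 0xF0 = 11110000 → 4-byte char #2 = F0 B0 8B B2.
Offset 7: leading byte 0xE0 = 11100000 → 3-byte char #3 = E0 A6 89.
Offset 10: leading byte 0xE0 = 11100000 → 3-byte char #4 = E0 A4 A9.
Offset 13: leading byte 0xE1 = 11100001 → 3-byte char #5 = E1 9A B4.
Offset 16: leading byte 0x5A = 01011010 → 1-byte char #6 = 5A.
Leading byte 0x5A = 01011010 matches 0xxxxxxx → 1-byte sequence.
Byte 1: 0x5A = 01011010, payload 1011010 (7 bits).
Concatenate: 1011010 = 0x5A (7 bits → U+005A).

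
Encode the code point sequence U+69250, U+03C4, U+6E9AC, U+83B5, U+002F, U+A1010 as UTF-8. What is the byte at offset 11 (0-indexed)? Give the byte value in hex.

0x8E

U+69250 → 4-byte form F1 A9 89 90 at offsets 0–3.
U+03C4 → 2-byte form CF 84 at offsets 4–5.
U+6E9AC → 4-byte form F1 AE A6 AC at offsets 6–9.
U+83B5 → 3-byte form E8 8E B5 at offsets 10–12.
Offset 11 falls in char 4's range; it's byte 2 of E8 8E B5 = 0x8E.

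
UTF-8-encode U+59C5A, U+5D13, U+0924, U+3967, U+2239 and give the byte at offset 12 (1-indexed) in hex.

1-indexed offset 12 is 0-indexed offset 11.
U+59C5A → 4-byte form F1 99 B1 9A at offsets 0–3.
U+5D13 → 3-byte form E5 B4 93 at offsets 4–6.
U+0924 → 3-byte form E0 A4 A4 at offsets 7–9.
U+3967 → 3-byte form E3 A5 A7 at offsets 10–12.
Offset 11 falls in char 4's range; it's byte 2 of E3 A5 A7 = 0xA5.

0xA5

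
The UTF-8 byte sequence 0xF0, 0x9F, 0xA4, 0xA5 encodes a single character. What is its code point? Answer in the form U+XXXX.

U+1F925

Leading byte 0xF0 = 11110000 matches 11110xxx → 4-byte sequence.
Byte 1: 0xF0 = 11110000, payload 000 (3 bits).
Byte 2: 0x9F = 10011111 (10xxxxxx ✓), payload 011111.
Byte 3: 0xA4 = 10100100 (10xxxxxx ✓), payload 100100.
Byte 4: 0xA5 = 10100101 (10xxxxxx ✓), payload 100101.
Concatenate: 000011111100100100101 = 0x1F925 (21 bits → U+1F925).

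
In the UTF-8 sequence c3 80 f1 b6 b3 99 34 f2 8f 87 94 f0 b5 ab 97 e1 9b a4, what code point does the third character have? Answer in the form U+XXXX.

U+0034

Offset 0: leading byte 0xC3 = 11000011 → 2-byte char #1 = C3 80.
Offset 2: leading byte 0xF1 = 11110001 → 4-byte char #2 = F1 B6 B3 99.
Offset 6: leading byte 0x34 = 00110100 → 1-byte char #3 = 34.
Leading byte 0x34 = 00110100 matches 0xxxxxxx → 1-byte sequence.
Byte 1: 0x34 = 00110100, payload 0110100 (7 bits).
Concatenate: 0110100 = 0x34 (7 bits → U+0034).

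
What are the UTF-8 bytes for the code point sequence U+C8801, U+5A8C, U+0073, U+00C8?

U+C8801: 4-byte form → F3 88 A0 81.
U+5A8C: 3-byte form → E5 AA 8C.
U+0073: 1-byte form → 73.
U+00C8: 2-byte form → C3 88.
Concatenated (10 bytes): F3 88 A0 81 E5 AA 8C 73 C3 88.

F3 88 A0 81 E5 AA 8C 73 C3 88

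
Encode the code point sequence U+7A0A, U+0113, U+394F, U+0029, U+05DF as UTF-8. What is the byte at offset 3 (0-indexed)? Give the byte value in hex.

U+7A0A → 3-byte form E7 A8 8A at offsets 0–2.
U+0113 → 2-byte form C4 93 at offsets 3–4.
Offset 3 falls in char 2's range; it's byte 1 of C4 93 = 0xC4.

0xC4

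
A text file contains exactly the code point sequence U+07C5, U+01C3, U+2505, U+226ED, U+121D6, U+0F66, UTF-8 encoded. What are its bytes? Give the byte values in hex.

DF 85 C7 83 E2 94 85 F0 A2 9B AD F0 92 87 96 E0 BD A6

U+07C5: 2-byte form → DF 85.
U+01C3: 2-byte form → C7 83.
U+2505: 3-byte form → E2 94 85.
U+226ED: 4-byte form → F0 A2 9B AD.
U+121D6: 4-byte form → F0 92 87 96.
U+0F66: 3-byte form → E0 BD A6.
Concatenated (18 bytes): DF 85 C7 83 E2 94 85 F0 A2 9B AD F0 92 87 96 E0 BD A6.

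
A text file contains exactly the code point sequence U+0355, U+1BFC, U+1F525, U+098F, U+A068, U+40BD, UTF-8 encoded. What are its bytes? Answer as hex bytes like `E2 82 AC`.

CD 95 E1 AF BC F0 9F 94 A5 E0 A6 8F EA 81 A8 E4 82 BD

U+0355: 2-byte form → CD 95.
U+1BFC: 3-byte form → E1 AF BC.
U+1F525: 4-byte form → F0 9F 94 A5.
U+098F: 3-byte form → E0 A6 8F.
U+A068: 3-byte form → EA 81 A8.
U+40BD: 3-byte form → E4 82 BD.
Concatenated (18 bytes): CD 95 E1 AF BC F0 9F 94 A5 E0 A6 8F EA 81 A8 E4 82 BD.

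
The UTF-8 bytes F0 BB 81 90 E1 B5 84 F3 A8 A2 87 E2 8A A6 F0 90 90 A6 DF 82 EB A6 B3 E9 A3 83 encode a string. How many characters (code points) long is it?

Byte at offset 0: 0xF0 = 11110000 → 4-byte char (#1). Advance 4.
Byte at offset 4: 0xE1 = 11100001 → 3-byte char (#2). Advance 3.
Byte at offset 7: 0xF3 = 11110011 → 4-byte char (#3). Advance 4.
Byte at offset 11: 0xE2 = 11100010 → 3-byte char (#4). Advance 3.
Byte at offset 14: 0xF0 = 11110000 → 4-byte char (#5). Advance 4.
Byte at offset 18: 0xDF = 11011111 → 2-byte char (#6). Advance 2.
Byte at offset 20: 0xEB = 11101011 → 3-byte char (#7). Advance 3.
Byte at offset 23: 0xE9 = 11101001 → 3-byte char (#8). Advance 3.
Reached end at offset 26 after 8 code points.

8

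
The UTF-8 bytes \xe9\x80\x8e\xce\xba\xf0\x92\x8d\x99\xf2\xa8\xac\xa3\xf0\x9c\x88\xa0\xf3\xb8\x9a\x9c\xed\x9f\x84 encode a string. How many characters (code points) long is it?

7

Byte at offset 0: 0xE9 = 11101001 → 3-byte char (#1). Advance 3.
Byte at offset 3: 0xCE = 11001110 → 2-byte char (#2). Advance 2.
Byte at offset 5: 0xF0 = 11110000 → 4-byte char (#3). Advance 4.
Byte at offset 9: 0xF2 = 11110010 → 4-byte char (#4). Advance 4.
Byte at offset 13: 0xF0 = 11110000 → 4-byte char (#5). Advance 4.
Byte at offset 17: 0xF3 = 11110011 → 4-byte char (#6). Advance 4.
Byte at offset 21: 0xED = 11101101 → 3-byte char (#7). Advance 3.
Reached end at offset 24 after 7 code points.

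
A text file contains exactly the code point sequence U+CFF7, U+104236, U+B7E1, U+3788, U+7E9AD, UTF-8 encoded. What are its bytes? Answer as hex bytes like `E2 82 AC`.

EC BF B7 F4 84 88 B6 EB 9F A1 E3 9E 88 F1 BE A6 AD

U+CFF7: 3-byte form → EC BF B7.
U+104236: 4-byte form → F4 84 88 B6.
U+B7E1: 3-byte form → EB 9F A1.
U+3788: 3-byte form → E3 9E 88.
U+7E9AD: 4-byte form → F1 BE A6 AD.
Concatenated (17 bytes): EC BF B7 F4 84 88 B6 EB 9F A1 E3 9E 88 F1 BE A6 AD.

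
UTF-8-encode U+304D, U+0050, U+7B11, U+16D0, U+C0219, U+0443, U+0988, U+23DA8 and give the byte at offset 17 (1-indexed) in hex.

1-indexed offset 17 is 0-indexed offset 16.
U+304D → 3-byte form E3 81 8D at offsets 0–2.
U+0050 → 1-byte form 50 at offsets 3–3.
U+7B11 → 3-byte form E7 AC 91 at offsets 4–6.
U+16D0 → 3-byte form E1 9B 90 at offsets 7–9.
U+C0219 → 4-byte form F3 80 88 99 at offsets 10–13.
U+0443 → 2-byte form D1 83 at offsets 14–15.
U+0988 → 3-byte form E0 A6 88 at offsets 16–18.
Offset 16 falls in char 7's range; it's byte 1 of E0 A6 88 = 0xE0.

0xE0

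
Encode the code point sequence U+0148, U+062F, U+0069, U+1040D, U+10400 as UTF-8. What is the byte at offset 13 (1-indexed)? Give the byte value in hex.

1-indexed offset 13 is 0-indexed offset 12.
U+0148 → 2-byte form C5 88 at offsets 0–1.
U+062F → 2-byte form D8 AF at offsets 2–3.
U+0069 → 1-byte form 69 at offsets 4–4.
U+1040D → 4-byte form F0 90 90 8D at offsets 5–8.
U+10400 → 4-byte form F0 90 90 80 at offsets 9–12.
Offset 12 falls in char 5's range; it's byte 4 of F0 90 90 80 = 0x80.

0x80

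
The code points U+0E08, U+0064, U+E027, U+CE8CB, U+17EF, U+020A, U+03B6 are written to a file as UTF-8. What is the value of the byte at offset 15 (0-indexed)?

U+0E08 → 3-byte form E0 B8 88 at offsets 0–2.
U+0064 → 1-byte form 64 at offsets 3–3.
U+E027 → 3-byte form EE 80 A7 at offsets 4–6.
U+CE8CB → 4-byte form F3 8E A3 8B at offsets 7–10.
U+17EF → 3-byte form E1 9F AF at offsets 11–13.
U+020A → 2-byte form C8 8A at offsets 14–15.
Offset 15 falls in char 6's range; it's byte 2 of C8 8A = 0x8A.

0x8A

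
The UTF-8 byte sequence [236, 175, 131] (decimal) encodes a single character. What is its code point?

U+CBC3

Leading byte 0xEC = 11101100 matches 1110xxxx → 3-byte sequence.
Byte 1: 0xEC = 11101100, payload 1100 (4 bits).
Byte 2: 0xAF = 10101111 (10xxxxxx ✓), payload 101111.
Byte 3: 0x83 = 10000011 (10xxxxxx ✓), payload 000011.
Concatenate: 1100101111000011 = 0xCBC3 (16 bits → U+CBC3).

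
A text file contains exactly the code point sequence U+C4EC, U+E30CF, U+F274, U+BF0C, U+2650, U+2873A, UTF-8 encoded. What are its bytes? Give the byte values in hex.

EC 93 AC F3 A3 83 8F EF 89 B4 EB BC 8C E2 99 90 F0 A8 9C BA

U+C4EC: 3-byte form → EC 93 AC.
U+E30CF: 4-byte form → F3 A3 83 8F.
U+F274: 3-byte form → EF 89 B4.
U+BF0C: 3-byte form → EB BC 8C.
U+2650: 3-byte form → E2 99 90.
U+2873A: 4-byte form → F0 A8 9C BA.
Concatenated (20 bytes): EC 93 AC F3 A3 83 8F EF 89 B4 EB BC 8C E2 99 90 F0 A8 9C BA.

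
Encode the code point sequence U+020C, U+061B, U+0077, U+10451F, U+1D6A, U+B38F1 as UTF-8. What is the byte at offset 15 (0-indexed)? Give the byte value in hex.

U+020C → 2-byte form C8 8C at offsets 0–1.
U+061B → 2-byte form D8 9B at offsets 2–3.
U+0077 → 1-byte form 77 at offsets 4–4.
U+10451F → 4-byte form F4 84 94 9F at offsets 5–8.
U+1D6A → 3-byte form E1 B5 AA at offsets 9–11.
U+B38F1 → 4-byte form F2 B3 A3 B1 at offsets 12–15.
Offset 15 falls in char 6's range; it's byte 4 of F2 B3 A3 B1 = 0xB1.

0xB1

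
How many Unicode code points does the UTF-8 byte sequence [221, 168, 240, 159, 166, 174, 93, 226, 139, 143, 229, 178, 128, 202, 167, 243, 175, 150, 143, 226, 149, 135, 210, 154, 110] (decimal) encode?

10

Byte at offset 0: 0xDD = 11011101 → 2-byte char (#1). Advance 2.
Byte at offset 2: 0xF0 = 11110000 → 4-byte char (#2). Advance 4.
Byte at offset 6: 0x5D = 01011101 → 1-byte char (#3). Advance 1.
Byte at offset 7: 0xE2 = 11100010 → 3-byte char (#4). Advance 3.
Byte at offset 10: 0xE5 = 11100101 → 3-byte char (#5). Advance 3.
Byte at offset 13: 0xCA = 11001010 → 2-byte char (#6). Advance 2.
Byte at offset 15: 0xF3 = 11110011 → 4-byte char (#7). Advance 4.
Byte at offset 19: 0xE2 = 11100010 → 3-byte char (#8). Advance 3.
Byte at offset 22: 0xD2 = 11010010 → 2-byte char (#9). Advance 2.
Byte at offset 24: 0x6E = 01101110 → 1-byte char (#10). Advance 1.
Reached end at offset 25 after 10 code points.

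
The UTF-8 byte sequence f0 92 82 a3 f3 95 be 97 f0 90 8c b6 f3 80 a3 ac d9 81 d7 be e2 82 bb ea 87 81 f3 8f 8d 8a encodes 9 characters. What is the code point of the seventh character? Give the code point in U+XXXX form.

Offset 0: leading byte 0xF0 = 11110000 → 4-byte char #1 = F0 92 82 A3.
Offset 4: leading byte 0xF3 = 11110011 → 4-byte char #2 = F3 95 BE 97.
Offset 8: leading byte 0xF0 = 11110000 → 4-byte char #3 = F0 90 8C B6.
Offset 12: leading byte 0xF3 = 11110011 → 4-byte char #4 = F3 80 A3 AC.
Offset 16: leading byte 0xD9 = 11011001 → 2-byte char #5 = D9 81.
Offset 18: leading byte 0xD7 = 11010111 → 2-byte char #6 = D7 BE.
Offset 20: leading byte 0xE2 = 11100010 → 3-byte char #7 = E2 82 BB.
Leading byte 0xE2 = 11100010 matches 1110xxxx → 3-byte sequence.
Byte 1: 0xE2 = 11100010, payload 0010 (4 bits).
Byte 2: 0x82 = 10000010 (10xxxxxx ✓), payload 000010.
Byte 3: 0xBB = 10111011 (10xxxxxx ✓), payload 111011.
Concatenate: 0010000010111011 = 0x20BB (16 bits → U+20BB).

U+20BB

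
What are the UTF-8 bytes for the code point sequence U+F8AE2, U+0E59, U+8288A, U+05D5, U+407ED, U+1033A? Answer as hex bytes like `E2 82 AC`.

F3 B8 AB A2 E0 B9 99 F2 82 A2 8A D7 95 F1 80 9F AD F0 90 8C BA

U+F8AE2: 4-byte form → F3 B8 AB A2.
U+0E59: 3-byte form → E0 B9 99.
U+8288A: 4-byte form → F2 82 A2 8A.
U+05D5: 2-byte form → D7 95.
U+407ED: 4-byte form → F1 80 9F AD.
U+1033A: 4-byte form → F0 90 8C BA.
Concatenated (21 bytes): F3 B8 AB A2 E0 B9 99 F2 82 A2 8A D7 95 F1 80 9F AD F0 90 8C BA.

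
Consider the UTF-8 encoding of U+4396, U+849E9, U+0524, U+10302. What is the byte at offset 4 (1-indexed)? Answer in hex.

1-indexed offset 4 is 0-indexed offset 3.
U+4396 → 3-byte form E4 8E 96 at offsets 0–2.
U+849E9 → 4-byte form F2 84 A7 A9 at offsets 3–6.
Offset 3 falls in char 2's range; it's byte 1 of F2 84 A7 A9 = 0xF2.

0xF2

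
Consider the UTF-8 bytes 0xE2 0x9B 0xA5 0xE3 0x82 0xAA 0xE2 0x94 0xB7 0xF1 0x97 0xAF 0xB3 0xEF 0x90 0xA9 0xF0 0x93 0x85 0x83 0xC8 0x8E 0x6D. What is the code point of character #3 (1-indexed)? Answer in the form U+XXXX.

Offset 0: leading byte 0xE2 = 11100010 → 3-byte char #1 = E2 9B A5.
Offset 3: leading byte 0xE3 = 11100011 → 3-byte char #2 = E3 82 AA.
Offset 6: leading byte 0xE2 = 11100010 → 3-byte char #3 = E2 94 B7.
Leading byte 0xE2 = 11100010 matches 1110xxxx → 3-byte sequence.
Byte 1: 0xE2 = 11100010, payload 0010 (4 bits).
Byte 2: 0x94 = 10010100 (10xxxxxx ✓), payload 010100.
Byte 3: 0xB7 = 10110111 (10xxxxxx ✓), payload 110111.
Concatenate: 0010010100110111 = 0x2537 (16 bits → U+2537).

U+2537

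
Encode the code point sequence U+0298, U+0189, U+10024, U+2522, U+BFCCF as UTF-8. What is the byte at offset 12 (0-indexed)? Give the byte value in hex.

0xBF

U+0298 → 2-byte form CA 98 at offsets 0–1.
U+0189 → 2-byte form C6 89 at offsets 2–3.
U+10024 → 4-byte form F0 90 80 A4 at offsets 4–7.
U+2522 → 3-byte form E2 94 A2 at offsets 8–10.
U+BFCCF → 4-byte form F2 BF B3 8F at offsets 11–14.
Offset 12 falls in char 5's range; it's byte 2 of F2 BF B3 8F = 0xBF.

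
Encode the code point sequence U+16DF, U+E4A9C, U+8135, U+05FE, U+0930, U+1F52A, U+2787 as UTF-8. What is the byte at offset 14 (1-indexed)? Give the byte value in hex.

1-indexed offset 14 is 0-indexed offset 13.
U+16DF → 3-byte form E1 9B 9F at offsets 0–2.
U+E4A9C → 4-byte form F3 A4 AA 9C at offsets 3–6.
U+8135 → 3-byte form E8 84 B5 at offsets 7–9.
U+05FE → 2-byte form D7 BE at offsets 10–11.
U+0930 → 3-byte form E0 A4 B0 at offsets 12–14.
Offset 13 falls in char 5's range; it's byte 2 of E0 A4 B0 = 0xA4.

0xA4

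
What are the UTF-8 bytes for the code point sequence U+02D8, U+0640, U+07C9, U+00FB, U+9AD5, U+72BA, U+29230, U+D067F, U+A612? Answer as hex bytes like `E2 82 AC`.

CB 98 D9 80 DF 89 C3 BB E9 AB 95 E7 8A BA F0 A9 88 B0 F3 90 99 BF EA 98 92

U+02D8: 2-byte form → CB 98.
U+0640: 2-byte form → D9 80.
U+07C9: 2-byte form → DF 89.
U+00FB: 2-byte form → C3 BB.
U+9AD5: 3-byte form → E9 AB 95.
U+72BA: 3-byte form → E7 8A BA.
U+29230: 4-byte form → F0 A9 88 B0.
U+D067F: 4-byte form → F3 90 99 BF.
U+A612: 3-byte form → EA 98 92.
Concatenated (25 bytes): CB 98 D9 80 DF 89 C3 BB E9 AB 95 E7 8A BA F0 A9 88 B0 F3 90 99 BF EA 98 92.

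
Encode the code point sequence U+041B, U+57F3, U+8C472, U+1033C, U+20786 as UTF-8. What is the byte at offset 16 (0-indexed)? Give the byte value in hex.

U+041B → 2-byte form D0 9B at offsets 0–1.
U+57F3 → 3-byte form E5 9F B3 at offsets 2–4.
U+8C472 → 4-byte form F2 8C 91 B2 at offsets 5–8.
U+1033C → 4-byte form F0 90 8C BC at offsets 9–12.
U+20786 → 4-byte form F0 A0 9E 86 at offsets 13–16.
Offset 16 falls in char 5's range; it's byte 4 of F0 A0 9E 86 = 0x86.

0x86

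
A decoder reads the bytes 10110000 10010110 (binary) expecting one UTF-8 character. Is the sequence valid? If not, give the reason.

invalid (continuation byte with no leading byte)

Byte 0xB0 = 10110000 has the form 10xxxxxx — a continuation byte — but there is no preceding leading byte.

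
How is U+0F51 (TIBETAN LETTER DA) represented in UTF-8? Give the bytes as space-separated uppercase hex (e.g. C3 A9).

E0 BD 91

U+0F51 = 0xF51 = 3921 decimal. In range U+0800–U+FFFF → 3-byte form: 1110xxxx 10xxxxxx 10xxxxxx.
Binary (16 bits): 0000111101010001.
Split 4+6+6: 0000 | 111101 | 010001.
Byte 1: 11100000 = 0xE0.
Byte 2: 10111101 = 0xBD.
Byte 3: 10010001 = 0x91.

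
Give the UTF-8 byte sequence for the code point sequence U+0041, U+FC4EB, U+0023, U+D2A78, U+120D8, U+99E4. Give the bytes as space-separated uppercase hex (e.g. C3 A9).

41 F3 BC 93 AB 23 F3 92 A9 B8 F0 92 83 98 E9 A7 A4

U+0041: 1-byte form → 41.
U+FC4EB: 4-byte form → F3 BC 93 AB.
U+0023: 1-byte form → 23.
U+D2A78: 4-byte form → F3 92 A9 B8.
U+120D8: 4-byte form → F0 92 83 98.
U+99E4: 3-byte form → E9 A7 A4.
Concatenated (17 bytes): 41 F3 BC 93 AB 23 F3 92 A9 B8 F0 92 83 98 E9 A7 A4.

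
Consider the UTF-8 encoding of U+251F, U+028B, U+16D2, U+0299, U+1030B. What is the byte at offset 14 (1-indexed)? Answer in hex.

0x8B

1-indexed offset 14 is 0-indexed offset 13.
U+251F → 3-byte form E2 94 9F at offsets 0–2.
U+028B → 2-byte form CA 8B at offsets 3–4.
U+16D2 → 3-byte form E1 9B 92 at offsets 5–7.
U+0299 → 2-byte form CA 99 at offsets 8–9.
U+1030B → 4-byte form F0 90 8C 8B at offsets 10–13.
Offset 13 falls in char 5's range; it's byte 4 of F0 90 8C 8B = 0x8B.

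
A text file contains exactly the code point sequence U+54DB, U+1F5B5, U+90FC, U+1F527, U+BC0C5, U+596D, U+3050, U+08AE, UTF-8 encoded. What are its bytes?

E5 93 9B F0 9F 96 B5 E9 83 BC F0 9F 94 A7 F2 BC 83 85 E5 A5 AD E3 81 90 E0 A2 AE

U+54DB: 3-byte form → E5 93 9B.
U+1F5B5: 4-byte form → F0 9F 96 B5.
U+90FC: 3-byte form → E9 83 BC.
U+1F527: 4-byte form → F0 9F 94 A7.
U+BC0C5: 4-byte form → F2 BC 83 85.
U+596D: 3-byte form → E5 A5 AD.
U+3050: 3-byte form → E3 81 90.
U+08AE: 3-byte form → E0 A2 AE.
Concatenated (27 bytes): E5 93 9B F0 9F 96 B5 E9 83 BC F0 9F 94 A7 F2 BC 83 85 E5 A5 AD E3 81 90 E0 A2 AE.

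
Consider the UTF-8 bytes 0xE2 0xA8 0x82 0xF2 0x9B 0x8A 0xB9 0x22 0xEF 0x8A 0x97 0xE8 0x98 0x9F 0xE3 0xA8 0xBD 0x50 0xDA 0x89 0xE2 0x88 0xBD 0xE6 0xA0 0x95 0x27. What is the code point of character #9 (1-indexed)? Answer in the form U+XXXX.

Offset 0: leading byte 0xE2 = 11100010 → 3-byte char #1 = E2 A8 82.
Offset 3: leading byte 0xF2 = 11110010 → 4-byte char #2 = F2 9B 8A B9.
Offset 7: leading byte 0x22 = 00100010 → 1-byte char #3 = 22.
Offset 8: leading byte 0xEF = 11101111 → 3-byte char #4 = EF 8A 97.
Offset 11: leading byte 0xE8 = 11101000 → 3-byte char #5 = E8 98 9F.
Offset 14: leading byte 0xE3 = 11100011 → 3-byte char #6 = E3 A8 BD.
Offset 17: leading byte 0x50 = 01010000 → 1-byte char #7 = 50.
Offset 18: leading byte 0xDA = 11011010 → 2-byte char #8 = DA 89.
Offset 20: leading byte 0xE2 = 11100010 → 3-byte char #9 = E2 88 BD.
Leading byte 0xE2 = 11100010 matches 1110xxxx → 3-byte sequence.
Byte 1: 0xE2 = 11100010, payload 0010 (4 bits).
Byte 2: 0x88 = 10001000 (10xxxxxx ✓), payload 001000.
Byte 3: 0xBD = 10111101 (10xxxxxx ✓), payload 111101.
Concatenate: 0010001000111101 = 0x223D (16 bits → U+223D).

U+223D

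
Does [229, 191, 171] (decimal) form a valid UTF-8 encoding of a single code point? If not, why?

Leading byte 0xE5 = 11100101 → 3-byte form.
Continuation bytes 0xBF=10111111, 0xAB=10101011 all match 10xxxxxx.
Decoded value 0x5FEB is ≥ 0x800 (shortest form) and not a surrogate.

valid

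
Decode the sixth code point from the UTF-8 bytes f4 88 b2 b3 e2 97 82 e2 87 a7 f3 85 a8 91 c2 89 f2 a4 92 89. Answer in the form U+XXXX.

U+A4489

Offset 0: leading byte 0xF4 = 11110100 → 4-byte char #1 = F4 88 B2 B3.
Offset 4: leading byte 0xE2 = 11100010 → 3-byte char #2 = E2 97 82.
Offset 7: leading byte 0xE2 = 11100010 → 3-byte char #3 = E2 87 A7.
Offset 10: leading byte 0xF3 = 11110011 → 4-byte char #4 = F3 85 A8 91.
Offset 14: leading byte 0xC2 = 11000010 → 2-byte char #5 = C2 89.
Offset 16: leading byte 0xF2 = 11110010 → 4-byte char #6 = F2 A4 92 89.
Leading byte 0xF2 = 11110010 matches 11110xxx → 4-byte sequence.
Byte 1: 0xF2 = 11110010, payload 010 (3 bits).
Byte 2: 0xA4 = 10100100 (10xxxxxx ✓), payload 100100.
Byte 3: 0x92 = 10010010 (10xxxxxx ✓), payload 010010.
Byte 4: 0x89 = 10001001 (10xxxxxx ✓), payload 001001.
Concatenate: 010100100010010001001 = 0xA4489 (21 bits → U+A4489).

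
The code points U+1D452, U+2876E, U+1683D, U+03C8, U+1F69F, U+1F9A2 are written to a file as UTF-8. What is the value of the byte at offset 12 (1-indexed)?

0xBD

1-indexed offset 12 is 0-indexed offset 11.
U+1D452 → 4-byte form F0 9D 91 92 at offsets 0–3.
U+2876E → 4-byte form F0 A8 9D AE at offsets 4–7.
U+1683D → 4-byte form F0 96 A0 BD at offsets 8–11.
Offset 11 falls in char 3's range; it's byte 4 of F0 96 A0 BD = 0xBD.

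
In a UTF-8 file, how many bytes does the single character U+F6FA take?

3

U+F6FA = 0xF6FA. UTF-8 uses 1 byte below 0x80, 2 below 0x800, 3 below 0x10000, 4 up to 0x10FFFF. 0xF6FA is in U+0800–U+FFFF → 3 bytes.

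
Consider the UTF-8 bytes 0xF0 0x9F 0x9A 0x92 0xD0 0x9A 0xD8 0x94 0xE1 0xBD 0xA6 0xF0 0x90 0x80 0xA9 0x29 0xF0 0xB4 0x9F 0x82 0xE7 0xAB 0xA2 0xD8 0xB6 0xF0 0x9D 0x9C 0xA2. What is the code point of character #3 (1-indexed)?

U+0614

Offset 0: leading byte 0xF0 = 11110000 → 4-byte char #1 = F0 9F 9A 92.
Offset 4: leading byte 0xD0 = 11010000 → 2-byte char #2 = D0 9A.
Offset 6: leading byte 0xD8 = 11011000 → 2-byte char #3 = D8 94.
Leading byte 0xD8 = 11011000 matches 110xxxxx → 2-byte sequence.
Byte 1: 0xD8 = 11011000, payload 11000 (5 bits).
Byte 2: 0x94 = 10010100 (10xxxxxx ✓), payload 010100.
Concatenate: 11000010100 = 0x614 (11 bits → U+0614).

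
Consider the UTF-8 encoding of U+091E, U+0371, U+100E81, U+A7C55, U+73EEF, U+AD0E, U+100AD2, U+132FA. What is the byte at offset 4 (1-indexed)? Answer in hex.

0xCD

1-indexed offset 4 is 0-indexed offset 3.
U+091E → 3-byte form E0 A4 9E at offsets 0–2.
U+0371 → 2-byte form CD B1 at offsets 3–4.
Offset 3 falls in char 2's range; it's byte 1 of CD B1 = 0xCD.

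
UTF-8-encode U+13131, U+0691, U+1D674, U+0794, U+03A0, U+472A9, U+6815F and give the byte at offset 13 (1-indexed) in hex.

0xCE

1-indexed offset 13 is 0-indexed offset 12.
U+13131 → 4-byte form F0 93 84 B1 at offsets 0–3.
U+0691 → 2-byte form DA 91 at offsets 4–5.
U+1D674 → 4-byte form F0 9D 99 B4 at offsets 6–9.
U+0794 → 2-byte form DE 94 at offsets 10–11.
U+03A0 → 2-byte form CE A0 at offsets 12–13.
Offset 12 falls in char 5's range; it's byte 1 of CE A0 = 0xCE.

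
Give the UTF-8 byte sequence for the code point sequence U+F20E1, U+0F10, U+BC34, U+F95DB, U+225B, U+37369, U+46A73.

U+F20E1: 4-byte form → F3 B2 83 A1.
U+0F10: 3-byte form → E0 BC 90.
U+BC34: 3-byte form → EB B0 B4.
U+F95DB: 4-byte form → F3 B9 97 9B.
U+225B: 3-byte form → E2 89 9B.
U+37369: 4-byte form → F0 B7 8D A9.
U+46A73: 4-byte form → F1 86 A9 B3.
Concatenated (25 bytes): F3 B2 83 A1 E0 BC 90 EB B0 B4 F3 B9 97 9B E2 89 9B F0 B7 8D A9 F1 86 A9 B3.

F3 B2 83 A1 E0 BC 90 EB B0 B4 F3 B9 97 9B E2 89 9B F0 B7 8D A9 F1 86 A9 B3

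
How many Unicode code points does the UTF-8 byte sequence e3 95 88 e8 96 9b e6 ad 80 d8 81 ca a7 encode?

5

Byte at offset 0: 0xE3 = 11100011 → 3-byte char (#1). Advance 3.
Byte at offset 3: 0xE8 = 11101000 → 3-byte char (#2). Advance 3.
Byte at offset 6: 0xE6 = 11100110 → 3-byte char (#3). Advance 3.
Byte at offset 9: 0xD8 = 11011000 → 2-byte char (#4). Advance 2.
Byte at offset 11: 0xCA = 11001010 → 2-byte char (#5). Advance 2.
Reached end at offset 13 after 5 code points.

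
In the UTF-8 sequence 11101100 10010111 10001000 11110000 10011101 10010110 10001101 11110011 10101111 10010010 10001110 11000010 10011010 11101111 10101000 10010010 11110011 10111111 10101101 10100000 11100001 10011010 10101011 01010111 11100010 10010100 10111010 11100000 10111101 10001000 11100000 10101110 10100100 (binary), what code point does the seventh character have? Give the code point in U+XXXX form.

U+16AB

Offset 0: leading byte 0xEC = 11101100 → 3-byte char #1 = EC 97 88.
Offset 3: leading byte 0xF0 = 11110000 → 4-byte char #2 = F0 9D 96 8D.
Offset 7: leading byte 0xF3 = 11110011 → 4-byte char #3 = F3 AF 92 8E.
Offset 11: leading byte 0xC2 = 11000010 → 2-byte char #4 = C2 9A.
Offset 13: leading byte 0xEF = 11101111 → 3-byte char #5 = EF A8 92.
Offset 16: leading byte 0xF3 = 11110011 → 4-byte char #6 = F3 BF AD A0.
Offset 20: leading byte 0xE1 = 11100001 → 3-byte char #7 = E1 9A AB.
Leading byte 0xE1 = 11100001 matches 1110xxxx → 3-byte sequence.
Byte 1: 0xE1 = 11100001, payload 0001 (4 bits).
Byte 2: 0x9A = 10011010 (10xxxxxx ✓), payload 011010.
Byte 3: 0xAB = 10101011 (10xxxxxx ✓), payload 101011.
Concatenate: 0001011010101011 = 0x16AB (16 bits → U+16AB).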